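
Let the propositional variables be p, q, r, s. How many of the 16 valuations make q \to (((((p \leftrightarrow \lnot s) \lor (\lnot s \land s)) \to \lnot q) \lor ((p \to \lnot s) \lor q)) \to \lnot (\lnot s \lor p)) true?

Initial set: {T (q \to (((((p \leftrightarrow \lnot s) \lor (\lnot s \land s)) \to \lnot q) \lor ((p \to \lnot s) \lor q)) \to \lnot (\lnot s \lor p)))}.
T (q \to (((((p \leftrightarrow \lnot s) \lor (\lnot s \land s)) \to \lnot q) \lor ((p \to \lnot s) \lor q)) \to \lnot (\lnot s \lor p))): β-rule — branch into F q  //  T (((((p \leftrightarrow \lnot s) \lor (\lnot s \land s)) \to \lnot q) \lor ((p \to \lnot s) \lor q)) \to \lnot (\lnot s \lor p)).
  branch 1 (add F q):
    ○ open, literals {q=F}.
  branch 2 (add T (((((p \leftrightarrow \lnot s) \lor (\lnot s \land s)) \to \lnot q) \lor ((p \to \lnot s) \lor q)) \to \lnot (\lnot s \lor p))):
    T (((((p \leftrightarrow \lnot s) \lor (\lnot s \land s)) \to \lnot q) \lor ((p \to \lnot s) \lor q)) \to \lnot (\lnot s \lor p)): β-rule — branch into F ((((p \leftrightarrow \lnot s) \lor (\lnot s \land s)) \to \lnot q) \lor ((p \to \lnot s) \lor q))  //  T \lnot (\lnot s \lor p).
      branch 2.1 (add F ((((p \leftrightarrow \lnot s) \lor (\lnot s \land s)) \to \lnot q) \lor ((p \to \lnot s) \lor q))):
        F ((((p \leftrightarrow \lnot s) \lor (\lnot s \land s)) \to \lnot q) \lor ((p \to \lnot s) \lor q)): α-rule — add F (((p \leftrightarrow \lnot s) \lor (\lnot s \land s)) \to \lnot q), F ((p \to \lnot s) \lor q).
        F (((p \leftrightarrow \lnot s) \lor (\lnot s \land s)) \to \lnot q): α-rule — add T ((p \leftrightarrow \lnot s) \lor (\lnot s \land s)), F \lnot q.
        F ((p \to \lnot s) \lor q): α-rule — add F (p \to \lnot s), F q.
        × closes — contains both q and \lnot q.
      branch 2.2 (add T \lnot (\lnot s \lor p)):
        T \lnot (\lnot s \lor p): α-rule — add F \lnot s, F p.
        ○ open, literals {p=F, s=T}.
1 branch closed, 2 open.
Each open branch fixes some atoms; the unmentioned ones are free. Counting distinct full assignments: branch {q=F} (p, r, s) contributes 8 new; branch {p=F, s=T} (q, r) contributes 2 new. Total: 10.

10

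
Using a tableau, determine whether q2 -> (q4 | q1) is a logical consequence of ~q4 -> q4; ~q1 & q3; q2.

Yes

Initial set: {(~q4 -> q4); (~q1 & q3); q2; ~(q2 -> (q4 | q1))}.
(~q1 & q3): α-rule — add ~q1, q3.
~(q2 -> (q4 | q1)): α-rule — add q2, ~(q4 | q1).
~(q4 | q1): α-rule — add ~q4, ~q1.
(~q4 -> q4): β-rule — branch into ~~q4  //  q4.
  branch 1 (add ~~q4):
    × closes — contains both q4 and ~q4.
  branch 2 (add q4):
    × closes — contains both q4 and ~q4.
All 2 branches close.
Every branch closed, so the premises entail the conclusion.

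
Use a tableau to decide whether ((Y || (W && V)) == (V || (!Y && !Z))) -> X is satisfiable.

Initial set: {(((Y || (W && V)) == (V || (!Y && !Z))) -> X)}.
(((Y || (W && V)) == (V || (!Y && !Z))) -> X): β-rule — branch into !((Y || (W && V)) == (V || (!Y && !Z)))  //  X.
  branch 1 (add !((Y || (W && V)) == (V || (!Y && !Z)))):
    !((Y || (W && V)) == (V || (!Y && !Z))): β-rule — branch into (Y || (W && V)), !(V || (!Y && !Z))  //  !(Y || (W && V)), (V || (!Y && !Z)).
      branch 1.1 (add (Y || (W && V)), !(V || (!Y && !Z))):
        !(V || (!Y && !Z)): α-rule — add !V, !(!Y && !Z).
        (Y || (W && V)): β-rule — branch into Y  //  (W && V).
          branch 1.1.1 (add Y):
            !(!Y && !Z): β-rule — branch into !!Y  //  !!Z.
              branch 1.1.1.1 (add !!Y):
                ○ open, literals {V=0, Y=1}.
              branch 1.1.1.2 (add !!Z):
                ○ open, literals {V=0, Y=1, Z=1}.
          branch 1.1.2 (add (W && V)):
            (W && V): α-rule — add W, V.
            × closes — contains both V and !V.
      branch 1.2 (add !(Y || (W && V)), (V || (!Y && !Z))):
        !(Y || (W && V)): α-rule — add !Y, !(W && V).
        (V || (!Y && !Z)): β-rule — branch into V  //  (!Y && !Z).
          branch 1.2.1 (add V):
            !(W && V): β-rule — branch into !W  //  !V.
              branch 1.2.1.1 (add !W):
                ○ open, literals {V=1, W=0, Y=0}.
              branch 1.2.1.2 (add !V):
                × closes — contains both V and !V.
          branch 1.2.2 (add (!Y && !Z)):
            (!Y && !Z): α-rule — add !Y, !Z.
            !(W && V): β-rule — branch into !W  //  !V.
              branch 1.2.2.1 (add !W):
                ○ open, literals {W=0, Y=0, Z=0}.
              branch 1.2.2.2 (add !V):
                ○ open, literals {V=0, Y=0, Z=0}.
  branch 2 (add X):
    ○ open, literals {X=1}.
2 branches closed, 6 open.
An open branch gives a satisfying assignment: V=0, Y=1.

Satisfiable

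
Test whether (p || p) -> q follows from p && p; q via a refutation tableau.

Yes

Initial set: {(p && p); q; !((p || p) -> q)}.
(p && p): α-rule — add p, p.
!((p || p) -> q): α-rule — add (p || p), !q.
× closes — contains both q and !q.
All 1 branch closes.
Every branch closed, so the premises entail the conclusion.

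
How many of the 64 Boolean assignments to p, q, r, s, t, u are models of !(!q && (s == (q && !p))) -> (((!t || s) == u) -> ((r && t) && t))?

46

Initial set: {T (!(!q && (s == (q && !p))) -> (((!t || s) == u) -> ((r && t) && t)))}.
T (!(!q && (s == (q && !p))) -> (((!t || s) == u) -> ((r && t) && t))): β-rule — branch into F !(!q && (s == (q && !p)))  //  T (((!t || s) == u) -> ((r && t) && t)).
  branch 1 (add F !(!q && (s == (q && !p)))):
    F !(!q && (s == (q && !p))): α-rule — add T !q, T (s == (q && !p)).
    T (s == (q && !p)): β-rule — branch into T s, T (q && !p)  //  F s, F (q && !p).
      branch 1.1 (add T s, T (q && !p)):
        T (q && !p): α-rule — add T q, T !p.
        × closes — contains both q and !q.
      branch 1.2 (add F s, F (q && !p)):
        F (q && !p): β-rule — branch into F q  //  F !p.
          branch 1.2.1 (add F q):
            ○ open, literals {q=F, s=F}.
          branch 1.2.2 (add F !p):
            ○ open, literals {p=T, q=F, s=F}.
  branch 2 (add T (((!t || s) == u) -> ((r && t) && t))):
    T (((!t || s) == u) -> ((r && t) && t)): β-rule — branch into F ((!t || s) == u)  //  T ((r && t) && t).
      branch 2.1 (add F ((!t || s) == u)):
        F ((!t || s) == u): β-rule — branch into T (!t || s), F u  //  F (!t || s), T u.
          branch 2.1.1 (add T (!t || s), F u):
            T (!t || s): β-rule — branch into T !t  //  T s.
              branch 2.1.1.1 (add T !t):
                ○ open, literals {t=F, u=F}.
              branch 2.1.1.2 (add T s):
                ○ open, literals {s=T, u=F}.
          branch 2.1.2 (add F (!t || s), T u):
            F (!t || s): α-rule — add F !t, F s.
            ○ open, literals {s=F, t=T, u=T}.
      branch 2.2 (add T ((r && t) && t)):
        T ((r && t) && t): α-rule — add T (r && t), T t.
        T (r && t): α-rule — add T r, T t.
        ○ open, literals {r=T, t=T}.
1 branch closed, 6 open.
Each open branch fixes some atoms; the unmentioned ones are free. Counting distinct full assignments: branch {q=F, s=F} (p, r, t, u) contributes 16 new; branch {p=T, q=F, s=F} (r, t, u) contributes 0 new; branch {t=F, u=F} (p, q, r, s) contributes 12 new; branch {s=T, u=F} (p, q, r, t) contributes 8 new; branch {s=F, t=T, u=T} (p, q, r) contributes 4 new; branch {r=T, t=T} (p, q, s, u) contributes 6 new. Total: 46.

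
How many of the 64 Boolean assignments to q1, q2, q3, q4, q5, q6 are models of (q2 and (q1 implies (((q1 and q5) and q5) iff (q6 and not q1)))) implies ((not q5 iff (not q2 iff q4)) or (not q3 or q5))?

60

Initial set: {((q2 and (q1 implies (((q1 and q5) and q5) iff (q6 and not q1)))) implies ((not q5 iff (not q2 iff q4)) or (not q3 or q5)))}.
((q2 and (q1 implies (((q1 and q5) and q5) iff (q6 and not q1)))) implies ((not q5 iff (not q2 iff q4)) or (not q3 or q5))): β-rule — branch into not (q2 and (q1 implies (((q1 and q5) and q5) iff (q6 and not q1))))  //  ((not q5 iff (not q2 iff q4)) or (not q3 or q5)).
  branch 1 (add not (q2 and (q1 implies (((q1 and q5) and q5) iff (q6 and not q1))))):
    not (q2 and (q1 implies (((q1 and q5) and q5) iff (q6 and not q1)))): β-rule — branch into not q2  //  not (q1 implies (((q1 and q5) and q5) iff (q6 and not q1))).
      branch 1.1 (add not q2):
        ○ open, literals {q2=0}.
      branch 1.2 (add not (q1 implies (((q1 and q5) and q5) iff (q6 and not q1)))):
        not (q1 implies (((q1 and q5) and q5) iff (q6 and not q1))): α-rule — add q1, not (((q1 and q5) and q5) iff (q6 and not q1)).
        not (((q1 and q5) and q5) iff (q6 and not q1)): β-rule — branch into ((q1 and q5) and q5), not (q6 and not q1)  //  not ((q1 and q5) and q5), (q6 and not q1).
          branch 1.2.1 (add ((q1 and q5) and q5), not (q6 and not q1)):
            ((q1 and q5) and q5): α-rule — add (q1 and q5), q5.
            (q1 and q5): α-rule — add q1, q5.
            not (q6 and not q1): β-rule — branch into not q6  //  not not q1.
              branch 1.2.1.1 (add not q6):
                ○ open, literals {q1=1, q5=1, q6=0}.
              branch 1.2.1.2 (add not not q1):
                ○ open, literals {q1=1, q5=1}.
          branch 1.2.2 (add not ((q1 and q5) and q5), (q6 and not q1)):
            (q6 and not q1): α-rule — add q6, not q1.
            × closes — contains both q1 and not q1.
  branch 2 (add ((not q5 iff (not q2 iff q4)) or (not q3 or q5))):
    ((not q5 iff (not q2 iff q4)) or (not q3 or q5)): β-rule — branch into (not q5 iff (not q2 iff q4))  //  (not q3 or q5).
      branch 2.1 (add (not q5 iff (not q2 iff q4))):
        (not q5 iff (not q2 iff q4)): β-rule — branch into not q5, (not q2 iff q4)  //  not not q5, not (not q2 iff q4).
          branch 2.1.1 (add not q5, (not q2 iff q4)):
            (not q2 iff q4): β-rule — branch into not q2, q4  //  not not q2, not q4.
              branch 2.1.1.1 (add not q2, q4):
                ○ open, literals {q2=0, q4=1, q5=0}.
              branch 2.1.1.2 (add not not q2, not q4):
                ○ open, literals {q2=1, q4=0, q5=0}.
          branch 2.1.2 (add not not q5, not (not q2 iff q4)):
            not (not q2 iff q4): β-rule — branch into not q2, not q4  //  not not q2, q4.
              branch 2.1.2.1 (add not q2, not q4):
                ○ open, literals {q2=0, q4=0, q5=1}.
              branch 2.1.2.2 (add not not q2, q4):
                ○ open, literals {q2=1, q4=1, q5=1}.
      branch 2.2 (add (not q3 or q5)):
        (not q3 or q5): β-rule — branch into not q3  //  q5.
          branch 2.2.1 (add not q3):
            ○ open, literals {q3=0}.
          branch 2.2.2 (add q5):
            ○ open, literals {q5=1}.
1 branch closed, 9 open.
Each open branch fixes some atoms; the unmentioned ones are free. Counting distinct full assignments: branch {q2=0} (q1, q3, q4, q5, q6) contributes 32 new; branch {q1=1, q5=1, q6=0} (q2, q3, q4) contributes 4 new; branch {q1=1, q5=1} (q2, q3, q4, q6) contributes 4 new; branch {q2=0, q4=1, q5=0} (q1, q3, q6) contributes 0 new; branch {q2=1, q4=0, q5=0} (q1, q3, q6) contributes 8 new; branch {q2=0, q4=0, q5=1} (q1, q3, q6) contributes 0 new; branch {q2=1, q4=1, q5=1} (q1, q3, q6) contributes 4 new; branch {q3=0} (q1, q2, q4, q5, q6) contributes 6 new; branch {q5=1} (q1, q2, q3, q4, q6) contributes 2 new. Total: 60.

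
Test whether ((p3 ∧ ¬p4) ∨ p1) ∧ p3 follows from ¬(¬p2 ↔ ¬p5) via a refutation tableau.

Initial set: {¬(¬p2 ↔ ¬p5); ¬(((p3 ∧ ¬p4) ∨ p1) ∧ p3)}.
¬(¬p2 ↔ ¬p5): β-rule — branch into ¬p2, ¬¬p5  //  ¬¬p2, ¬p5.
  branch 1 (add ¬p2, ¬¬p5):
    ¬(((p3 ∧ ¬p4) ∨ p1) ∧ p3): β-rule — branch into ¬((p3 ∧ ¬p4) ∨ p1)  //  ¬p3.
      branch 1.1 (add ¬((p3 ∧ ¬p4) ∨ p1)):
        ¬((p3 ∧ ¬p4) ∨ p1): α-rule — add ¬(p3 ∧ ¬p4), ¬p1.
        ¬(p3 ∧ ¬p4): β-rule — branch into ¬p3  //  ¬¬p4.
          branch 1.1.1 (add ¬p3):
            ○ open, literals {p1=0, p2=0, p3=0, p5=1}.
          branch 1.1.2 (add ¬¬p4):
            ○ open, literals {p1=0, p2=0, p4=1, p5=1}.
      branch 1.2 (add ¬p3):
        ○ open, literals {p2=0, p3=0, p5=1}.
  branch 2 (add ¬¬p2, ¬p5):
    ¬(((p3 ∧ ¬p4) ∨ p1) ∧ p3): β-rule — branch into ¬((p3 ∧ ¬p4) ∨ p1)  //  ¬p3.
      branch 2.1 (add ¬((p3 ∧ ¬p4) ∨ p1)):
        ¬((p3 ∧ ¬p4) ∨ p1): α-rule — add ¬(p3 ∧ ¬p4), ¬p1.
        ¬(p3 ∧ ¬p4): β-rule — branch into ¬p3  //  ¬¬p4.
          branch 2.1.1 (add ¬p3):
            ○ open, literals {p1=0, p2=1, p3=0, p5=0}.
          branch 2.1.2 (add ¬¬p4):
            ○ open, literals {p1=0, p2=1, p4=1, p5=0}.
      branch 2.2 (add ¬p3):
        ○ open, literals {p2=1, p3=0, p5=0}.
0 branches closed, 6 open.
An open branch gives a countermodel: p1=0, p2=0, p3=0, p5=1 (unmentioned atoms arbitrary); the premises hold there but the conclusion fails.

No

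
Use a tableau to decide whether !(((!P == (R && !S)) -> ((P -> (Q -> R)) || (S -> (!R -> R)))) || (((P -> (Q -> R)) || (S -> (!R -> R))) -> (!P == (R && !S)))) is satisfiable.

Unsatisfiable

Initial set: {!(((!P == (R && !S)) -> ((P -> (Q -> R)) || (S -> (!R -> R)))) || (((P -> (Q -> R)) || (S -> (!R -> R))) -> (!P == (R && !S))))}.
!(((!P == (R && !S)) -> ((P -> (Q -> R)) || (S -> (!R -> R)))) || (((P -> (Q -> R)) || (S -> (!R -> R))) -> (!P == (R && !S)))): α-rule — add !((!P == (R && !S)) -> ((P -> (Q -> R)) || (S -> (!R -> R)))), !(((P -> (Q -> R)) || (S -> (!R -> R))) -> (!P == (R && !S))).
!((!P == (R && !S)) -> ((P -> (Q -> R)) || (S -> (!R -> R)))): α-rule — add (!P == (R && !S)), !((P -> (Q -> R)) || (S -> (!R -> R))).
!(((P -> (Q -> R)) || (S -> (!R -> R))) -> (!P == (R && !S))): α-rule — add ((P -> (Q -> R)) || (S -> (!R -> R))), !(!P == (R && !S)).
!((P -> (Q -> R)) || (S -> (!R -> R))): α-rule — add !(P -> (Q -> R)), !(S -> (!R -> R)).
!(P -> (Q -> R)): α-rule — add P, !(Q -> R).
!(S -> (!R -> R)): α-rule — add S, !(!R -> R).
!(Q -> R): α-rule — add Q, !R.
!(!R -> R): α-rule — add !R, !R.
(!P == (R && !S)): β-rule — branch into !P, (R && !S)  //  !!P, !(R && !S).
  branch 1 (add !P, (R && !S)):
    × closes — contains both P and !P.
  branch 2 (add !!P, !(R && !S)):
    ((P -> (Q -> R)) || (S -> (!R -> R))): β-rule — branch into (P -> (Q -> R))  //  (S -> (!R -> R)).
      branch 2.1 (add (P -> (Q -> R))):
        !(!P == (R && !S)): β-rule — branch into !P, !(R && !S)  //  !!P, (R && !S).
          branch 2.1.1 (add !P, !(R && !S)):
            × closes — contains both P and !P.
          branch 2.1.2 (add !!P, (R && !S)):
            (R && !S): α-rule — add R, !S.
            × closes — contains both R and !R.
      branch 2.2 (add (S -> (!R -> R))):
        !(!P == (R && !S)): β-rule — branch into !P, !(R && !S)  //  !!P, (R && !S).
          branch 2.2.1 (add !P, !(R && !S)):
            × closes — contains both P and !P.
          branch 2.2.2 (add !!P, (R && !S)):
            (R && !S): α-rule — add R, !S.
            × closes — contains both R and !R.
All 5 branches close.
Every branch closed; the formula is unsatisfiable.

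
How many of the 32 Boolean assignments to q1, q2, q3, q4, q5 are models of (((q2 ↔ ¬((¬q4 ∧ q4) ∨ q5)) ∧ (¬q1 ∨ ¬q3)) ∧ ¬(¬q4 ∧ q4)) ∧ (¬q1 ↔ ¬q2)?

6

Initial set: {((((q2 ↔ ¬((¬q4 ∧ q4) ∨ q5)) ∧ (¬q1 ∨ ¬q3)) ∧ ¬(¬q4 ∧ q4)) ∧ (¬q1 ↔ ¬q2))}.
((((q2 ↔ ¬((¬q4 ∧ q4) ∨ q5)) ∧ (¬q1 ∨ ¬q3)) ∧ ¬(¬q4 ∧ q4)) ∧ (¬q1 ↔ ¬q2)): α-rule — add (((q2 ↔ ¬((¬q4 ∧ q4) ∨ q5)) ∧ (¬q1 ∨ ¬q3)) ∧ ¬(¬q4 ∧ q4)), (¬q1 ↔ ¬q2).
(((q2 ↔ ¬((¬q4 ∧ q4) ∨ q5)) ∧ (¬q1 ∨ ¬q3)) ∧ ¬(¬q4 ∧ q4)): α-rule — add ((q2 ↔ ¬((¬q4 ∧ q4) ∨ q5)) ∧ (¬q1 ∨ ¬q3)), ¬(¬q4 ∧ q4).
((q2 ↔ ¬((¬q4 ∧ q4) ∨ q5)) ∧ (¬q1 ∨ ¬q3)): α-rule — add (q2 ↔ ¬((¬q4 ∧ q4) ∨ q5)), (¬q1 ∨ ¬q3).
(¬q1 ↔ ¬q2): β-rule — branch into ¬q1, ¬q2  //  ¬¬q1, ¬¬q2.
  branch 1 (add ¬q1, ¬q2):
    ¬(¬q4 ∧ q4): β-rule — branch into ¬¬q4  //  ¬q4.
      branch 1.1 (add ¬¬q4):
        (q2 ↔ ¬((¬q4 ∧ q4) ∨ q5)): β-rule — branch into q2, ¬((¬q4 ∧ q4) ∨ q5)  //  ¬q2, ¬¬((¬q4 ∧ q4) ∨ q5).
          branch 1.1.1 (add q2, ¬((¬q4 ∧ q4) ∨ q5)):
            × closes — contains both q2 and ¬q2.
          branch 1.1.2 (add ¬q2, ¬¬((¬q4 ∧ q4) ∨ q5)):
            (¬q1 ∨ ¬q3): β-rule — branch into ¬q1  //  ¬q3.
              branch 1.1.2.1 (add ¬q1):
                ¬¬((¬q4 ∧ q4) ∨ q5): β-rule — branch into (¬q4 ∧ q4)  //  q5.
                  branch 1.1.2.1.1 (add (¬q4 ∧ q4)):
                    (¬q4 ∧ q4): α-rule — add ¬q4, q4.
                    × closes — contains both q4 and ¬q4.
                  branch 1.1.2.1.2 (add q5):
                    ○ open, literals {q1=0, q2=0, q4=1, q5=1}.
              branch 1.1.2.2 (add ¬q3):
                ¬¬((¬q4 ∧ q4) ∨ q5): β-rule — branch into (¬q4 ∧ q4)  //  q5.
                  branch 1.1.2.2.1 (add (¬q4 ∧ q4)):
                    (¬q4 ∧ q4): α-rule — add ¬q4, q4.
                    × closes — contains both q4 and ¬q4.
                  branch 1.1.2.2.2 (add q5):
                    ○ open, literals {q1=0, q2=0, q3=0, q4=1, q5=1}.
      branch 1.2 (add ¬q4):
        (q2 ↔ ¬((¬q4 ∧ q4) ∨ q5)): β-rule — branch into q2, ¬((¬q4 ∧ q4) ∨ q5)  //  ¬q2, ¬¬((¬q4 ∧ q4) ∨ q5).
          branch 1.2.1 (add q2, ¬((¬q4 ∧ q4) ∨ q5)):
            × closes — contains both q2 and ¬q2.
          branch 1.2.2 (add ¬q2, ¬¬((¬q4 ∧ q4) ∨ q5)):
            (¬q1 ∨ ¬q3): β-rule — branch into ¬q1  //  ¬q3.
              branch 1.2.2.1 (add ¬q1):
                ¬¬((¬q4 ∧ q4) ∨ q5): β-rule — branch into (¬q4 ∧ q4)  //  q5.
                  branch 1.2.2.1.1 (add (¬q4 ∧ q4)):
                    (¬q4 ∧ q4): α-rule — add ¬q4, q4.
                    × closes — contains both q4 and ¬q4.
                  branch 1.2.2.1.2 (add q5):
                    ○ open, literals {q1=0, q2=0, q4=0, q5=1}.
              branch 1.2.2.2 (add ¬q3):
                ¬¬((¬q4 ∧ q4) ∨ q5): β-rule — branch into (¬q4 ∧ q4)  //  q5.
                  branch 1.2.2.2.1 (add (¬q4 ∧ q4)):
                    (¬q4 ∧ q4): α-rule — add ¬q4, q4.
                    × closes — contains both q4 and ¬q4.
                  branch 1.2.2.2.2 (add q5):
                    ○ open, literals {q1=0, q2=0, q3=0, q4=0, q5=1}.
  branch 2 (add ¬¬q1, ¬¬q2):
    ¬(¬q4 ∧ q4): β-rule — branch into ¬¬q4  //  ¬q4.
      branch 2.1 (add ¬¬q4):
        (q2 ↔ ¬((¬q4 ∧ q4) ∨ q5)): β-rule — branch into q2, ¬((¬q4 ∧ q4) ∨ q5)  //  ¬q2, ¬¬((¬q4 ∧ q4) ∨ q5).
          branch 2.1.1 (add q2, ¬((¬q4 ∧ q4) ∨ q5)):
            ¬((¬q4 ∧ q4) ∨ q5): α-rule — add ¬(¬q4 ∧ q4), ¬q5.
            (¬q1 ∨ ¬q3): β-rule — branch into ¬q1  //  ¬q3.
              branch 2.1.1.1 (add ¬q1):
                × closes — contains both q1 and ¬q1.
              branch 2.1.1.2 (add ¬q3):
                ¬(¬q4 ∧ q4): β-rule — branch into ¬¬q4  //  ¬q4.
                  branch 2.1.1.2.1 (add ¬¬q4):
                    ○ open, literals {q1=1, q2=1, q3=0, q4=1, q5=0}.
                  branch 2.1.1.2.2 (add ¬q4):
                    × closes — contains both q4 and ¬q4.
          branch 2.1.2 (add ¬q2, ¬¬((¬q4 ∧ q4) ∨ q5)):
            × closes — contains both q2 and ¬q2.
      branch 2.2 (add ¬q4):
        (q2 ↔ ¬((¬q4 ∧ q4) ∨ q5)): β-rule — branch into q2, ¬((¬q4 ∧ q4) ∨ q5)  //  ¬q2, ¬¬((¬q4 ∧ q4) ∨ q5).
          branch 2.2.1 (add q2, ¬((¬q4 ∧ q4) ∨ q5)):
            ¬((¬q4 ∧ q4) ∨ q5): α-rule — add ¬(¬q4 ∧ q4), ¬q5.
            (¬q1 ∨ ¬q3): β-rule — branch into ¬q1  //  ¬q3.
              branch 2.2.1.1 (add ¬q1):
                × closes — contains both q1 and ¬q1.
              branch 2.2.1.2 (add ¬q3):
                ¬(¬q4 ∧ q4): β-rule — branch into ¬¬q4  //  ¬q4.
                  branch 2.2.1.2.1 (add ¬¬q4):
                    × closes — contains both q4 and ¬q4.
                  branch 2.2.1.2.2 (add ¬q4):
                    ○ open, literals {q1=1, q2=1, q3=0, q4=0, q5=0}.
          branch 2.2.2 (add ¬q2, ¬¬((¬q4 ∧ q4) ∨ q5)):
            × closes — contains both q2 and ¬q2.
12 branches closed, 6 open.
Each open branch fixes some atoms; the unmentioned ones are free. Counting distinct full assignments: branch {q1=0, q2=0, q4=1, q5=1} (q3) contributes 2 new; branch {q1=0, q2=0, q3=0, q4=1, q5=1} (none free) contributes 0 new; branch {q1=0, q2=0, q4=0, q5=1} (q3) contributes 2 new; branch {q1=0, q2=0, q3=0, q4=0, q5=1} (none free) contributes 0 new; branch {q1=1, q2=1, q3=0, q4=1, q5=0} (none free) contributes 1 new; branch {q1=1, q2=1, q3=0, q4=0, q5=0} (none free) contributes 1 new. Total: 6.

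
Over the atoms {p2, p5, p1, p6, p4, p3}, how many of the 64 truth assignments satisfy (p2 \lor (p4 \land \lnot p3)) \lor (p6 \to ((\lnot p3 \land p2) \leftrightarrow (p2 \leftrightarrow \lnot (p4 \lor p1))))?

56

Initial set: {((p2 \lor (p4 \land \lnot p3)) \lor (p6 \to ((\lnot p3 \land p2) \leftrightarrow (p2 \leftrightarrow \lnot (p4 \lor p1)))))}.
((p2 \lor (p4 \land \lnot p3)) \lor (p6 \to ((\lnot p3 \land p2) \leftrightarrow (p2 \leftrightarrow \lnot (p4 \lor p1))))): β-rule — branch into (p2 \lor (p4 \land \lnot p3))  //  (p6 \to ((\lnot p3 \land p2) \leftrightarrow (p2 \leftrightarrow \lnot (p4 \lor p1)))).
  branch 1 (add (p2 \lor (p4 \land \lnot p3))):
    (p2 \lor (p4 \land \lnot p3)): β-rule — branch into p2  //  (p4 \land \lnot p3).
      branch 1.1 (add p2):
        ○ open, literals {p2=T}.
      branch 1.2 (add (p4 \land \lnot p3)):
        (p4 \land \lnot p3): α-rule — add p4, \lnot p3.
        ○ open, literals {p3=F, p4=T}.
  branch 2 (add (p6 \to ((\lnot p3 \land p2) \leftrightarrow (p2 \leftrightarrow \lnot (p4 \lor p1))))):
    (p6 \to ((\lnot p3 \land p2) \leftrightarrow (p2 \leftrightarrow \lnot (p4 \lor p1)))): β-rule — branch into \lnot p6  //  ((\lnot p3 \land p2) \leftrightarrow (p2 \leftrightarrow \lnot (p4 \lor p1))).
      branch 2.1 (add \lnot p6):
        ○ open, literals {p6=F}.
      branch 2.2 (add ((\lnot p3 \land p2) \leftrightarrow (p2 \leftrightarrow \lnot (p4 \lor p1)))):
        ((\lnot p3 \land p2) \leftrightarrow (p2 \leftrightarrow \lnot (p4 \lor p1))): β-rule — branch into (\lnot p3 \land p2), (p2 \leftrightarrow \lnot (p4 \lor p1))  //  \lnot (\lnot p3 \land p2), \lnot (p2 \leftrightarrow \lnot (p4 \lor p1)).
          branch 2.2.1 (add (\lnot p3 \land p2), (p2 \leftrightarrow \lnot (p4 \lor p1))):
            (\lnot p3 \land p2): α-rule — add \lnot p3, p2.
            (p2 \leftrightarrow \lnot (p4 \lor p1)): β-rule — branch into p2, \lnot (p4 \lor p1)  //  \lnot p2, \lnot \lnot (p4 \lor p1).
              branch 2.2.1.1 (add p2, \lnot (p4 \lor p1)):
                \lnot (p4 \lor p1): α-rule — add \lnot p4, \lnot p1.
                ○ open, literals {p1=F, p2=T, p3=F, p4=F}.
              branch 2.2.1.2 (add \lnot p2, \lnot \lnot (p4 \lor p1)):
                × closes — contains both p2 and \lnot p2.
          branch 2.2.2 (add \lnot (\lnot p3 \land p2), \lnot (p2 \leftrightarrow \lnot (p4 \lor p1))):
            \lnot (\lnot p3 \land p2): β-rule — branch into \lnot \lnot p3  //  \lnot p2.
              branch 2.2.2.1 (add \lnot \lnot p3):
                \lnot (p2 \leftrightarrow \lnot (p4 \lor p1)): β-rule — branch into p2, \lnot \lnot (p4 \lor p1)  //  \lnot p2, \lnot (p4 \lor p1).
                  branch 2.2.2.1.1 (add p2, \lnot \lnot (p4 \lor p1)):
                    \lnot \lnot (p4 \lor p1): β-rule — branch into p4  //  p1.
                      branch 2.2.2.1.1.1 (add p4):
                        ○ open, literals {p2=T, p3=T, p4=T}.
                      branch 2.2.2.1.1.2 (add p1):
                        ○ open, literals {p1=T, p2=T, p3=T}.
                  branch 2.2.2.1.2 (add \lnot p2, \lnot (p4 \lor p1)):
                    \lnot (p4 \lor p1): α-rule — add \lnot p4, \lnot p1.
                    ○ open, literals {p1=F, p2=F, p3=T, p4=F}.
              branch 2.2.2.2 (add \lnot p2):
                \lnot (p2 \leftrightarrow \lnot (p4 \lor p1)): β-rule — branch into p2, \lnot \lnot (p4 \lor p1)  //  \lnot p2, \lnot (p4 \lor p1).
                  branch 2.2.2.2.1 (add p2, \lnot \lnot (p4 \lor p1)):
                    × closes — contains both p2 and \lnot p2.
                  branch 2.2.2.2.2 (add \lnot p2, \lnot (p4 \lor p1)):
                    \lnot (p4 \lor p1): α-rule — add \lnot p4, \lnot p1.
                    ○ open, literals {p1=F, p2=F, p4=F}.
2 branches closed, 8 open.
Each open branch fixes some atoms; the unmentioned ones are free. Counting distinct full assignments: branch {p2=T} (p5, p1, p6, p4, p3) contributes 32 new; branch {p3=F, p4=T} (p2, p5, p1, p6) contributes 8 new; branch {p6=F} (p2, p5, p1, p4, p3) contributes 12 new; branch {p1=F, p2=T, p3=F, p4=F} (p5, p6) contributes 0 new; branch {p2=T, p3=T, p4=T} (p5, p1, p6) contributes 0 new; branch {p1=T, p2=T, p3=T} (p5, p6, p4) contributes 0 new; branch {p1=F, p2=F, p3=T, p4=F} (p5, p6) contributes 2 new; branch {p1=F, p2=F, p4=F} (p5, p6, p3) contributes 2 new. Total: 56.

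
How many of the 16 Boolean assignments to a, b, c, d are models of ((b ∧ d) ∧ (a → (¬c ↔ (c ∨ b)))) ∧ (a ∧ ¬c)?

1

Initial set: {(((b ∧ d) ∧ (a → (¬c ↔ (c ∨ b)))) ∧ (a ∧ ¬c))}.
(((b ∧ d) ∧ (a → (¬c ↔ (c ∨ b)))) ∧ (a ∧ ¬c)): α-rule — add ((b ∧ d) ∧ (a → (¬c ↔ (c ∨ b)))), (a ∧ ¬c).
((b ∧ d) ∧ (a → (¬c ↔ (c ∨ b)))): α-rule — add (b ∧ d), (a → (¬c ↔ (c ∨ b))).
(a ∧ ¬c): α-rule — add a, ¬c.
(b ∧ d): α-rule — add b, d.
(a → (¬c ↔ (c ∨ b))): β-rule — branch into ¬a  //  (¬c ↔ (c ∨ b)).
  branch 1 (add ¬a):
    × closes — contains both a and ¬a.
  branch 2 (add (¬c ↔ (c ∨ b))):
    (¬c ↔ (c ∨ b)): β-rule — branch into ¬c, (c ∨ b)  //  ¬¬c, ¬(c ∨ b).
      branch 2.1 (add ¬c, (c ∨ b)):
        (c ∨ b): β-rule — branch into c  //  b.
          branch 2.1.1 (add c):
            × closes — contains both c and ¬c.
          branch 2.1.2 (add b):
            ○ open, literals {a=T, b=T, c=F, d=T}.
      branch 2.2 (add ¬¬c, ¬(c ∨ b)):
        × closes — contains both c and ¬c.
3 branches closed, 1 open.
Each open branch fixes some atoms; the unmentioned ones are free. Counting distinct full assignments: branch {a=T, b=T, c=F, d=T} (none free) contributes 1 new. Total: 1.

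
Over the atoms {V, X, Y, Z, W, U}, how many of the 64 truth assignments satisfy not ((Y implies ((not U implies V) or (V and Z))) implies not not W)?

Initial set: {not ((Y implies ((not U implies V) or (V and Z))) implies not not W)}.
not ((Y implies ((not U implies V) or (V and Z))) implies not not W): α-rule — add (Y implies ((not U implies V) or (V and Z))), not not not W.
not not not W: drop double negation, giving not W.
(Y implies ((not U implies V) or (V and Z))): β-rule — branch into not Y  //  ((not U implies V) or (V and Z)).
  branch 1 (add not Y):
    ○ open, literals {W=F, Y=F}.
  branch 2 (add ((not U implies V) or (V and Z))):
    ((not U implies V) or (V and Z)): β-rule — branch into (not U implies V)  //  (V and Z).
      branch 2.1 (add (not U implies V)):
        (not U implies V): β-rule — branch into not not U  //  V.
          branch 2.1.1 (add not not U):
            ○ open, literals {U=T, W=F}.
          branch 2.1.2 (add V):
            ○ open, literals {V=T, W=F}.
      branch 2.2 (add (V and Z)):
        (V and Z): α-rule — add V, Z.
        ○ open, literals {V=T, W=F, Z=T}.
0 branches closed, 4 open.
Each open branch fixes some atoms; the unmentioned ones are free. Counting distinct full assignments: branch {W=F, Y=F} (V, X, Z, U) contributes 16 new; branch {U=T, W=F} (V, X, Y, Z) contributes 8 new; branch {V=T, W=F} (X, Y, Z, U) contributes 4 new; branch {V=T, W=F, Z=T} (X, Y, U) contributes 0 new. Total: 28.

28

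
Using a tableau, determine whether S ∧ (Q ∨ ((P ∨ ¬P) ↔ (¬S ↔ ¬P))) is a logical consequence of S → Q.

Initial set: {(S → Q); ¬(S ∧ (Q ∨ ((P ∨ ¬P) ↔ (¬S ↔ ¬P))))}.
(S → Q): β-rule — branch into ¬S  //  Q.
  branch 1 (add ¬S):
    ¬(S ∧ (Q ∨ ((P ∨ ¬P) ↔ (¬S ↔ ¬P)))): β-rule — branch into ¬S  //  ¬(Q ∨ ((P ∨ ¬P) ↔ (¬S ↔ ¬P))).
      branch 1.1 (add ¬S):
        ○ open, literals {S=0}.
      branch 1.2 (add ¬(Q ∨ ((P ∨ ¬P) ↔ (¬S ↔ ¬P)))):
        ¬(Q ∨ ((P ∨ ¬P) ↔ (¬S ↔ ¬P))): α-rule — add ¬Q, ¬((P ∨ ¬P) ↔ (¬S ↔ ¬P)).
        ¬((P ∨ ¬P) ↔ (¬S ↔ ¬P)): β-rule — branch into (P ∨ ¬P), ¬(¬S ↔ ¬P)  //  ¬(P ∨ ¬P), (¬S ↔ ¬P).
          branch 1.2.1 (add (P ∨ ¬P), ¬(¬S ↔ ¬P)):
            (P ∨ ¬P): β-rule — branch into P  //  ¬P.
              branch 1.2.1.1 (add P):
                ¬(¬S ↔ ¬P): β-rule — branch into ¬S, ¬¬P  //  ¬¬S, ¬P.
                  branch 1.2.1.1.1 (add ¬S, ¬¬P):
                    ○ open, literals {P=1, Q=0, S=0}.
                  branch 1.2.1.1.2 (add ¬¬S, ¬P):
                    × closes — contains both S and ¬S.
              branch 1.2.1.2 (add ¬P):
                ¬(¬S ↔ ¬P): β-rule — branch into ¬S, ¬¬P  //  ¬¬S, ¬P.
                  branch 1.2.1.2.1 (add ¬S, ¬¬P):
                    × closes — contains both P and ¬P.
                  branch 1.2.1.2.2 (add ¬¬S, ¬P):
                    × closes — contains both S and ¬S.
          branch 1.2.2 (add ¬(P ∨ ¬P), (¬S ↔ ¬P)):
            ¬(P ∨ ¬P): α-rule — add ¬P, ¬¬P.
            × closes — contains both P and ¬P.
  branch 2 (add Q):
    ¬(S ∧ (Q ∨ ((P ∨ ¬P) ↔ (¬S ↔ ¬P)))): β-rule — branch into ¬S  //  ¬(Q ∨ ((P ∨ ¬P) ↔ (¬S ↔ ¬P))).
      branch 2.1 (add ¬S):
        ○ open, literals {Q=1, S=0}.
      branch 2.2 (add ¬(Q ∨ ((P ∨ ¬P) ↔ (¬S ↔ ¬P)))):
        ¬(Q ∨ ((P ∨ ¬P) ↔ (¬S ↔ ¬P))): α-rule — add ¬Q, ¬((P ∨ ¬P) ↔ (¬S ↔ ¬P)).
        × closes — contains both Q and ¬Q.
5 branches closed, 3 open.
An open branch gives a countermodel: S=0 (unmentioned atoms arbitrary); the premises hold there but the conclusion fails.

No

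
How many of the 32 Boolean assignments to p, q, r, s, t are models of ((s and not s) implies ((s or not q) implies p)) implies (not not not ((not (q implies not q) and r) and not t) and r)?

12

Initial set: {(((s and not s) implies ((s or not q) implies p)) implies (not not not ((not (q implies not q) and r) and not t) and r))}.
(((s and not s) implies ((s or not q) implies p)) implies (not not not ((not (q implies not q) and r) and not t) and r)): β-rule — branch into not ((s and not s) implies ((s or not q) implies p))  //  (not not not ((not (q implies not q) and r) and not t) and r).
  branch 1 (add not ((s and not s) implies ((s or not q) implies p))):
    not ((s and not s) implies ((s or not q) implies p)): α-rule — add (s and not s), not ((s or not q) implies p).
    (s and not s): α-rule — add s, not s.
    × closes — contains both s and not s.
  branch 2 (add (not not not ((not (q implies not q) and r) and not t) and r)):
    (not not not ((not (q implies not q) and r) and not t) and r): α-rule — add not not not ((not (q implies not q) and r) and not t), r.
    not not not ((not (q implies not q) and r) and not t): drop double negation, giving not ((not (q implies not q) and r) and not t).
    not ((not (q implies not q) and r) and not t): β-rule — branch into not (not (q implies not q) and r)  //  not not t.
      branch 2.1 (add not (not (q implies not q) and r)):
        not (not (q implies not q) and r): β-rule — branch into not not (q implies not q)  //  not r.
          branch 2.1.1 (add not not (q implies not q)):
            not not (q implies not q): β-rule — branch into not q  //  not q.
              branch 2.1.1.1 (add not q):
                ○ open, literals {q=F, r=T}.
              branch 2.1.1.2 (add not q):
                ○ open, literals {q=F, r=T}.
          branch 2.1.2 (add not r):
            × closes — contains both r and not r.
      branch 2.2 (add not not t):
        ○ open, literals {r=T, t=T}.
2 branches closed, 3 open.
Each open branch fixes some atoms; the unmentioned ones are free. Counting distinct full assignments: branch {q=F, r=T} (p, s, t) contributes 8 new; branch {q=F, r=T} (p, s, t) contributes 0 new; branch {r=T, t=T} (p, q, s) contributes 4 new. Total: 12.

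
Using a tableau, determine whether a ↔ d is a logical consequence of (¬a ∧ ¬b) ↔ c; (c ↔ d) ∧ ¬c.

No

Initial set: {((¬a ∧ ¬b) ↔ c); ((c ↔ d) ∧ ¬c); ¬(a ↔ d)}.
((c ↔ d) ∧ ¬c): α-rule — add (c ↔ d), ¬c.
((¬a ∧ ¬b) ↔ c): β-rule — branch into (¬a ∧ ¬b), c  //  ¬(¬a ∧ ¬b), ¬c.
  branch 1 (add (¬a ∧ ¬b), c):
    × closes — contains both c and ¬c.
  branch 2 (add ¬(¬a ∧ ¬b), ¬c):
    ¬(a ↔ d): β-rule — branch into a, ¬d  //  ¬a, d.
      branch 2.1 (add a, ¬d):
        (c ↔ d): β-rule — branch into c, d  //  ¬c, ¬d.
          branch 2.1.1 (add c, d):
            × closes — contains both c and ¬c.
          branch 2.1.2 (add ¬c, ¬d):
            ¬(¬a ∧ ¬b): β-rule — branch into ¬¬a  //  ¬¬b.
              branch 2.1.2.1 (add ¬¬a):
                ○ open, literals {a=true, c=false, d=false}.
              branch 2.1.2.2 (add ¬¬b):
                ○ open, literals {a=true, b=true, c=false, d=false}.
      branch 2.2 (add ¬a, d):
        (c ↔ d): β-rule — branch into c, d  //  ¬c, ¬d.
          branch 2.2.1 (add c, d):
            × closes — contains both c and ¬c.
          branch 2.2.2 (add ¬c, ¬d):
            × closes — contains both d and ¬d.
4 branches closed, 2 open.
An open branch gives a countermodel: a=true, c=false, d=false (unmentioned atoms arbitrary); the premises hold there but the conclusion fails.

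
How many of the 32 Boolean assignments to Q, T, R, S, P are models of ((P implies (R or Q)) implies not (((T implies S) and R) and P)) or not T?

Initial set: {T (((P implies (R or Q)) implies not (((T implies S) and R) and P)) or not T)}.
T (((P implies (R or Q)) implies not (((T implies S) and R) and P)) or not T): β-rule — branch into T ((P implies (R or Q)) implies not (((T implies S) and R) and P))  //  T not T.
  branch 1 (add T ((P implies (R or Q)) implies not (((T implies S) and R) and P))):
    T ((P implies (R or Q)) implies not (((T implies S) and R) and P)): β-rule — branch into F (P implies (R or Q))  //  T not (((T implies S) and R) and P).
      branch 1.1 (add F (P implies (R or Q))):
        F (P implies (R or Q)): α-rule — add T P, F (R or Q).
        F (R or Q): α-rule — add F R, F Q.
        ○ open, literals {P=true, Q=false, R=false}.
      branch 1.2 (add T not (((T implies S) and R) and P)):
        T not (((T implies S) and R) and P): β-rule — branch into F ((T implies S) and R)  //  F P.
          branch 1.2.1 (add F ((T implies S) and R)):
            F ((T implies S) and R): β-rule — branch into F (T implies S)  //  F R.
              branch 1.2.1.1 (add F (T implies S)):
                F (T implies S): α-rule — add T T, F S.
                ○ open, literals {S=false, T=true}.
              branch 1.2.1.2 (add F R):
                ○ open, literals {R=false}.
          branch 1.2.2 (add F P):
            ○ open, literals {P=false}.
  branch 2 (add T not T):
    ○ open, literals {T=false}.
0 branches closed, 5 open.
Each open branch fixes some atoms; the unmentioned ones are free. Counting distinct full assignments: branch {P=true, Q=false, R=false} (T, S) contributes 4 new; branch {S=false, T=true} (Q, R, P) contributes 7 new; branch {R=false} (Q, T, S, P) contributes 9 new; branch {P=false} (Q, T, R, S) contributes 6 new; branch {T=false} (Q, R, S, P) contributes 4 new. Total: 30.

30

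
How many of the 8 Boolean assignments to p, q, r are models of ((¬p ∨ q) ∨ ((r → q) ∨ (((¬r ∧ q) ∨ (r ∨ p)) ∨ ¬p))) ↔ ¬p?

4

Initial set: {(((¬p ∨ q) ∨ ((r → q) ∨ (((¬r ∧ q) ∨ (r ∨ p)) ∨ ¬p))) ↔ ¬p)}.
(((¬p ∨ q) ∨ ((r → q) ∨ (((¬r ∧ q) ∨ (r ∨ p)) ∨ ¬p))) ↔ ¬p): β-rule — branch into ((¬p ∨ q) ∨ ((r → q) ∨ (((¬r ∧ q) ∨ (r ∨ p)) ∨ ¬p))), ¬p  //  ¬((¬p ∨ q) ∨ ((r → q) ∨ (((¬r ∧ q) ∨ (r ∨ p)) ∨ ¬p))), ¬¬p.
  branch 1 (add ((¬p ∨ q) ∨ ((r → q) ∨ (((¬r ∧ q) ∨ (r ∨ p)) ∨ ¬p))), ¬p):
    ((¬p ∨ q) ∨ ((r → q) ∨ (((¬r ∧ q) ∨ (r ∨ p)) ∨ ¬p))): β-rule — branch into (¬p ∨ q)  //  ((r → q) ∨ (((¬r ∧ q) ∨ (r ∨ p)) ∨ ¬p)).
      branch 1.1 (add (¬p ∨ q)):
        (¬p ∨ q): β-rule — branch into ¬p  //  q.
          branch 1.1.1 (add ¬p):
            ○ open, literals {p=false}.
          branch 1.1.2 (add q):
            ○ open, literals {p=false, q=true}.
      branch 1.2 (add ((r → q) ∨ (((¬r ∧ q) ∨ (r ∨ p)) ∨ ¬p))):
        ((r → q) ∨ (((¬r ∧ q) ∨ (r ∨ p)) ∨ ¬p)): β-rule — branch into (r → q)  //  (((¬r ∧ q) ∨ (r ∨ p)) ∨ ¬p).
          branch 1.2.1 (add (r → q)):
            (r → q): β-rule — branch into ¬r  //  q.
              branch 1.2.1.1 (add ¬r):
                ○ open, literals {p=false, r=false}.
              branch 1.2.1.2 (add q):
                ○ open, literals {p=false, q=true}.
          branch 1.2.2 (add (((¬r ∧ q) ∨ (r ∨ p)) ∨ ¬p)):
            (((¬r ∧ q) ∨ (r ∨ p)) ∨ ¬p): β-rule — branch into ((¬r ∧ q) ∨ (r ∨ p))  //  ¬p.
              branch 1.2.2.1 (add ((¬r ∧ q) ∨ (r ∨ p))):
                ((¬r ∧ q) ∨ (r ∨ p)): β-rule — branch into (¬r ∧ q)  //  (r ∨ p).
                  branch 1.2.2.1.1 (add (¬r ∧ q)):
                    (¬r ∧ q): α-rule — add ¬r, q.
                    ○ open, literals {p=false, q=true, r=false}.
                  branch 1.2.2.1.2 (add (r ∨ p)):
                    (r ∨ p): β-rule — branch into r  //  p.
                      branch 1.2.2.1.2.1 (add r):
                        ○ open, literals {p=false, r=true}.
                      branch 1.2.2.1.2.2 (add p):
                        × closes — contains both p and ¬p.
              branch 1.2.2.2 (add ¬p):
                ○ open, literals {p=false}.
  branch 2 (add ¬((¬p ∨ q) ∨ ((r → q) ∨ (((¬r ∧ q) ∨ (r ∨ p)) ∨ ¬p))), ¬¬p):
    ¬((¬p ∨ q) ∨ ((r → q) ∨ (((¬r ∧ q) ∨ (r ∨ p)) ∨ ¬p))): α-rule — add ¬(¬p ∨ q), ¬((r → q) ∨ (((¬r ∧ q) ∨ (r ∨ p)) ∨ ¬p)).
    ¬(¬p ∨ q): α-rule — add ¬¬p, ¬q.
    ¬((r → q) ∨ (((¬r ∧ q) ∨ (r ∨ p)) ∨ ¬p)): α-rule — add ¬(r → q), ¬(((¬r ∧ q) ∨ (r ∨ p)) ∨ ¬p).
    ¬(r → q): α-rule — add r, ¬q.
    ¬(((¬r ∧ q) ∨ (r ∨ p)) ∨ ¬p): α-rule — add ¬((¬r ∧ q) ∨ (r ∨ p)), ¬¬p.
    ¬((¬r ∧ q) ∨ (r ∨ p)): α-rule — add ¬(¬r ∧ q), ¬(r ∨ p).
    ¬(r ∨ p): α-rule — add ¬r, ¬p.
    × closes — contains both r and ¬r.
2 branches closed, 7 open.
Each open branch fixes some atoms; the unmentioned ones are free. Counting distinct full assignments: branch {p=false} (q, r) contributes 4 new; branch {p=false, q=true} (r) contributes 0 new; branch {p=false, r=false} (q) contributes 0 new; branch {p=false, q=true} (r) contributes 0 new; branch {p=false, q=true, r=false} (none free) contributes 0 new; branch {p=false, r=true} (q) contributes 0 new; branch {p=false} (q, r) contributes 0 new. Total: 4.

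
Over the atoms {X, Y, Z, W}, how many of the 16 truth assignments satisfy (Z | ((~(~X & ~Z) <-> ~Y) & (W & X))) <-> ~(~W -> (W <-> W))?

Initial set: {((Z | ((~(~X & ~Z) <-> ~Y) & (W & X))) <-> ~(~W -> (W <-> W)))}.
((Z | ((~(~X & ~Z) <-> ~Y) & (W & X))) <-> ~(~W -> (W <-> W))): β-rule — branch into (Z | ((~(~X & ~Z) <-> ~Y) & (W & X))), ~(~W -> (W <-> W))  //  ~(Z | ((~(~X & ~Z) <-> ~Y) & (W & X))), ~~(~W -> (W <-> W)).
  branch 1 (add (Z | ((~(~X & ~Z) <-> ~Y) & (W & X))), ~(~W -> (W <-> W))):
    ~(~W -> (W <-> W)): α-rule — add ~W, ~(W <-> W).
    (Z | ((~(~X & ~Z) <-> ~Y) & (W & X))): β-rule — branch into Z  //  ((~(~X & ~Z) <-> ~Y) & (W & X)).
      branch 1.1 (add Z):
        ~(W <-> W): β-rule — branch into W, ~W  //  ~W, W.
          branch 1.1.1 (add W, ~W):
            × closes — contains both W and ~W.
          branch 1.1.2 (add ~W, W):
            × closes — contains both W and ~W.
      branch 1.2 (add ((~(~X & ~Z) <-> ~Y) & (W & X))):
        ((~(~X & ~Z) <-> ~Y) & (W & X)): α-rule — add (~(~X & ~Z) <-> ~Y), (W & X).
        (W & X): α-rule — add W, X.
        × closes — contains both W and ~W.
  branch 2 (add ~(Z | ((~(~X & ~Z) <-> ~Y) & (W & X))), ~~(~W -> (W <-> W))):
    ~(Z | ((~(~X & ~Z) <-> ~Y) & (W & X))): α-rule — add ~Z, ~((~(~X & ~Z) <-> ~Y) & (W & X)).
    ~~(~W -> (W <-> W)): β-rule — branch into ~~W  //  (W <-> W).
      branch 2.1 (add ~~W):
        ~((~(~X & ~Z) <-> ~Y) & (W & X)): β-rule — branch into ~(~(~X & ~Z) <-> ~Y)  //  ~(W & X).
          branch 2.1.1 (add ~(~(~X & ~Z) <-> ~Y)):
            ~(~(~X & ~Z) <-> ~Y): β-rule — branch into ~(~X & ~Z), ~~Y  //  ~~(~X & ~Z), ~Y.
              branch 2.1.1.1 (add ~(~X & ~Z), ~~Y):
                ~(~X & ~Z): β-rule — branch into ~~X  //  ~~Z.
                  branch 2.1.1.1.1 (add ~~X):
                    ○ open, literals {W=1, X=1, Y=1, Z=0}.
                  branch 2.1.1.1.2 (add ~~Z):
                    × closes — contains both Z and ~Z.
              branch 2.1.1.2 (add ~~(~X & ~Z), ~Y):
                ~~(~X & ~Z): α-rule — add ~X, ~Z.
                ○ open, literals {W=1, X=0, Y=0, Z=0}.
          branch 2.1.2 (add ~(W & X)):
            ~(W & X): β-rule — branch into ~W  //  ~X.
              branch 2.1.2.1 (add ~W):
                × closes — contains both W and ~W.
              branch 2.1.2.2 (add ~X):
                ○ open, literals {W=1, X=0, Z=0}.
      branch 2.2 (add (W <-> W)):
        ~((~(~X & ~Z) <-> ~Y) & (W & X)): β-rule — branch into ~(~(~X & ~Z) <-> ~Y)  //  ~(W & X).
          branch 2.2.1 (add ~(~(~X & ~Z) <-> ~Y)):
            (W <-> W): β-rule — branch into W, W  //  ~W, ~W.
              branch 2.2.1.1 (add W, W):
                ~(~(~X & ~Z) <-> ~Y): β-rule — branch into ~(~X & ~Z), ~~Y  //  ~~(~X & ~Z), ~Y.
                  branch 2.2.1.1.1 (add ~(~X & ~Z), ~~Y):
                    ~(~X & ~Z): β-rule — branch into ~~X  //  ~~Z.
                      branch 2.2.1.1.1.1 (add ~~X):
                        ○ open, literals {W=1, X=1, Y=1, Z=0}.
                      branch 2.2.1.1.1.2 (add ~~Z):
                        × closes — contains both Z and ~Z.
                  branch 2.2.1.1.2 (add ~~(~X & ~Z), ~Y):
                    ~~(~X & ~Z): α-rule — add ~X, ~Z.
                    ○ open, literals {W=1, X=0, Y=0, Z=0}.
              branch 2.2.1.2 (add ~W, ~W):
                ~(~(~X & ~Z) <-> ~Y): β-rule — branch into ~(~X & ~Z), ~~Y  //  ~~(~X & ~Z), ~Y.
                  branch 2.2.1.2.1 (add ~(~X & ~Z), ~~Y):
                    ~(~X & ~Z): β-rule — branch into ~~X  //  ~~Z.
                      branch 2.2.1.2.1.1 (add ~~X):
                        ○ open, literals {W=0, X=1, Y=1, Z=0}.
                      branch 2.2.1.2.1.2 (add ~~Z):
                        × closes — contains both Z and ~Z.
                  branch 2.2.1.2.2 (add ~~(~X & ~Z), ~Y):
                    ~~(~X & ~Z): α-rule — add ~X, ~Z.
                    ○ open, literals {W=0, X=0, Y=0, Z=0}.
          branch 2.2.2 (add ~(W & X)):
            (W <-> W): β-rule — branch into W, W  //  ~W, ~W.
              branch 2.2.2.1 (add W, W):
                ~(W & X): β-rule — branch into ~W  //  ~X.
                  branch 2.2.2.1.1 (add ~W):
                    × closes — contains both W and ~W.
                  branch 2.2.2.1.2 (add ~X):
                    ○ open, literals {W=1, X=0, Z=0}.
              branch 2.2.2.2 (add ~W, ~W):
                ~(W & X): β-rule — branch into ~W  //  ~X.
                  branch 2.2.2.2.1 (add ~W):
                    ○ open, literals {W=0, Z=0}.
                  branch 2.2.2.2.2 (add ~X):
                    ○ open, literals {W=0, X=0, Z=0}.
8 branches closed, 10 open.
Each open branch fixes some atoms; the unmentioned ones are free. Counting distinct full assignments: branch {W=1, X=1, Y=1, Z=0} (none free) contributes 1 new; branch {W=1, X=0, Y=0, Z=0} (none free) contributes 1 new; branch {W=1, X=0, Z=0} (Y) contributes 1 new; branch {W=1, X=1, Y=1, Z=0} (none free) contributes 0 new; branch {W=1, X=0, Y=0, Z=0} (none free) contributes 0 new; branch {W=0, X=1, Y=1, Z=0} (none free) contributes 1 new; branch {W=0, X=0, Y=0, Z=0} (none free) contributes 1 new; branch {W=1, X=0, Z=0} (Y) contributes 0 new; branch {W=0, Z=0} (X, Y) contributes 2 new; branch {W=0, X=0, Z=0} (Y) contributes 0 new. Total: 7.

7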